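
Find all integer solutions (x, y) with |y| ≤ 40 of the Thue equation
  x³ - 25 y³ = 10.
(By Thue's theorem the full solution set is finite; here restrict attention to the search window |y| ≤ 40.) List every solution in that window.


The equation is x³ - 25y³ = 10. For fixed y, x³ = 25·y³ + 10, so a solution requires the RHS to be a perfect cube.
Strategy: iterate y from -40 to 40, compute RHS = 25·y³ + 10, and check whether it is a (positive or negative) perfect cube.
Check small values of y:
  y = 0: RHS = 10 is not a perfect cube.
  y = 1: RHS = 35 is not a perfect cube.
  y = -1: RHS = -15 is not a perfect cube.
  y = 2: RHS = 210 is not a perfect cube.
  y = -2: RHS = -190 is not a perfect cube.
  y = 3: RHS = 685 is not a perfect cube.
  y = -3: RHS = -665 is not a perfect cube.
Continuing the search up to |y| = 40 finds no solutions either.
No (x, y) in the scanned range satisfies the equation.

No integer solutions with |y| ≤ 40.


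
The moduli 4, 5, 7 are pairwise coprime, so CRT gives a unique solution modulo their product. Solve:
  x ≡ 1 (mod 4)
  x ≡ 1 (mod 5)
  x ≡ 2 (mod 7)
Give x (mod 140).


Moduli 4, 5, 7 are pairwise coprime; by CRT there is a unique solution modulo M = 4 · 5 · 7 = 140.
Solve pairwise, accumulating the modulus:
  Start with x ≡ 1 (mod 4).
  Combine with x ≡ 1 (mod 5): since gcd(4, 5) = 1, we get a unique residue mod 20.
    Write x = 1 + 4·t and substitute into x ≡ 1 (mod 5): 4·t ≡ 1 − 1 = 0 (mod 5).
    The inverse of 4 mod 5 is 4 (since 4·4 = 16 = 3·5 + 1), so t ≡ 4·0 = 0 ≡ 0 (mod 5).
    Then x = 1 + 4·0 = 1, valid modulo lcm(4, 5) = 20: x ≡ 1 (mod 20).
  Combine with x ≡ 2 (mod 7): since gcd(20, 7) = 1, we get a unique residue mod 140.
    Write x = 1 + 20·t and substitute into x ≡ 2 (mod 7): 20·t ≡ 2 − 1 = 1 (mod 7).
    Reduce coefficients mod 7: 6·t ≡ 1 (mod 7).
    The inverse of 6 mod 7 is 6 (since 6·6 = 36 = 5·7 + 1), so t ≡ 6·1 = 6 ≡ 6 (mod 7).
    Then x = 1 + 20·6 = 121, valid modulo lcm(20, 7) = 140: x ≡ 121 (mod 140).
Verify: 121 mod 4 = 1 ✓, 121 mod 5 = 1 ✓, 121 mod 7 = 2 ✓.

x ≡ 121 (mod 140).


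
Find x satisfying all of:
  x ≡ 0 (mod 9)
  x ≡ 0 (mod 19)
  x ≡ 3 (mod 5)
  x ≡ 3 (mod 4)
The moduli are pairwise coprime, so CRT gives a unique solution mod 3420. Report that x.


Product of moduli M = 9 · 19 · 5 · 4 = 3420.
Merge one congruence at a time:
  Start: x ≡ 0 (mod 9).
  Combine with x ≡ 0 (mod 19); new modulus lcm = 171.
    Write x = 0 + 9·t and substitute into x ≡ 0 (mod 19): 9·t ≡ 0 − 0 = 0 (mod 19).
    The inverse of 9 mod 19 is 17 (since 9·17 = 153 = 8·19 + 1), so t ≡ 17·0 = 0 ≡ 0 (mod 19).
    Then x = 0 + 9·0 = 0, valid modulo lcm(9, 19) = 171: x ≡ 0 (mod 171).
  Combine with x ≡ 3 (mod 5); new modulus lcm = 855.
    Write x = 0 + 171·t and substitute into x ≡ 3 (mod 5): 171·t ≡ 3 − 0 = 3 (mod 5).
    Reduce coefficients mod 5: 1·t ≡ 3 (mod 5).
    So t ≡ 3 (mod 5).
    Then x = 0 + 171·3 = 513, valid modulo lcm(171, 5) = 855: x ≡ 513 (mod 855).
  Combine with x ≡ 3 (mod 4); new modulus lcm = 3420.
    Write x = 513 + 855·t and substitute into x ≡ 3 (mod 4): 855·t ≡ 3 − 513 = -510 (mod 4).
    Reduce coefficients mod 4: 3·t ≡ 2 (mod 4).
    The inverse of 3 mod 4 is 3 (since 3·3 = 9 = 2·4 + 1), so t ≡ 3·2 = 6 ≡ 2 (mod 4).
    Then x = 513 + 855·2 = 2223, valid modulo lcm(855, 4) = 3420: x ≡ 2223 (mod 3420).
Verify against each original: 2223 mod 9 = 0, 2223 mod 19 = 0, 2223 mod 5 = 3, 2223 mod 4 = 3.

x ≡ 2223 (mod 3420).


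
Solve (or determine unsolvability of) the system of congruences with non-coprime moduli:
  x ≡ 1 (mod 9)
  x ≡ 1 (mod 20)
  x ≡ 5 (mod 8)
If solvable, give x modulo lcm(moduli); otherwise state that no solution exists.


Moduli 9, 20, 8 are not pairwise coprime, so CRT works modulo lcm(m_i) when all pairwise compatibility conditions hold.
Pairwise compatibility: gcd(m_i, m_j) must divide a_i - a_j for every pair.
Merge one congruence at a time:
  Start: x ≡ 1 (mod 9).
  Combine with x ≡ 1 (mod 20): gcd(9, 20) = 1; 1 - 1 = 0, which IS divisible by 1, so compatible.
    Write x = 1 + 9·t and substitute into x ≡ 1 (mod 20): 9·t ≡ 1 − 1 = 0 (mod 20).
    The inverse of 9 mod 20 is 9 (since 9·9 = 81 = 4·20 + 1), so t ≡ 9·0 = 0 ≡ 0 (mod 20).
    Then x = 1 + 9·0 = 1, valid modulo lcm(9, 20) = 180: x ≡ 1 (mod 180).
  Combine with x ≡ 5 (mod 8): gcd(180, 8) = 4; 5 - 1 = 4, which IS divisible by 4, so compatible.
    Write x = 1 + 180·t and substitute into x ≡ 5 (mod 8): 180·t ≡ 5 − 1 = 4 (mod 8).
    Divide the congruence (and modulus) by g = 4: 45·t ≡ 1 (mod 2).
    Reduce coefficients mod 2: 1·t ≡ 1 (mod 2).
    So t ≡ 1 (mod 2).
    Then x = 1 + 180·1 = 181, valid modulo lcm(180, 8) = 360: x ≡ 181 (mod 360).
Verify: 181 mod 9 = 1, 181 mod 20 = 1, 181 mod 8 = 5.

x ≡ 181 (mod 360).


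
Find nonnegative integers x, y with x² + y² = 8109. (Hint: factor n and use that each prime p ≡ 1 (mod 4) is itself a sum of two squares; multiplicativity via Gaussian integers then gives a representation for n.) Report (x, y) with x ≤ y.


Step 1: Factor n = 8109 = 3^2 · 17 · 53.
Step 2: Check the mod-4 condition on each prime factor: 3 ≡ 3 (mod 4), exponent 2 (must be even); 17 ≡ 1 (mod 4), exponent 1; 53 ≡ 1 (mod 4), exponent 1.
All primes ≡ 3 (mod 4) appear to even exponent (or don't appear), so by the two-squares theorem n IS expressible as a sum of two squares.
Step 3: Build a representation. Group n = k² · m with k = 3 and m = 17 · 53 = 901 (a product of primes ≡ 1 (mod 4)); a representation of m scales to one of n via (k·x)² + (k·y)² = k²(x² + y²). Each prime p ≡ 1 (mod 4) is itself a sum of two squares; find a² by testing p − a² for a perfect square:
  17: 17 − 1² = 16 = 4² ⇒ 17 = 1² + 4².
  53: 53 − 1² = 52, 53 − 2² = 49 = 7² ⇒ 53 = 2² + 7².
  Combine using the Brahmagupta–Fibonacci identity (a² + b²)(c² + d²) = (ac − bd)² + (ad + bc)² = (ac + bd)² + (ad − bc)²:
  17 · 53 = 901: from (1² + 4²)(2² + 7²), take (1·2 − 4·7, 1·7 + 4·2) = (2 − 28, 7 + 8) = (-26, 15); dropping signs (only squares matter) gives (26, 15); check 26² + 15² = 676 + 225 = 901 ✓.
  Scale by k = 3: (3·26, 3·15) = (78, 45).
Step 4: Order so x ≤ y and verify: 45² + 78² = 2025 + 6084 = 8109 = n. ✓

n = 8109 = 45² + 78² (one valid representation with x ≤ y).


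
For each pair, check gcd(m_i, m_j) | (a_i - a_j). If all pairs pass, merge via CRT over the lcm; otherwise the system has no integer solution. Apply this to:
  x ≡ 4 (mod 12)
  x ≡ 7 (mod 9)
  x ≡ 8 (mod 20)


Moduli 12, 9, 20 are not pairwise coprime, so CRT works modulo lcm(m_i) when all pairwise compatibility conditions hold.
Pairwise compatibility: gcd(m_i, m_j) must divide a_i - a_j for every pair.
Merge one congruence at a time:
  Start: x ≡ 4 (mod 12).
  Combine with x ≡ 7 (mod 9): gcd(12, 9) = 3; 7 - 4 = 3, which IS divisible by 3, so compatible.
    Write x = 4 + 12·t and substitute into x ≡ 7 (mod 9): 12·t ≡ 7 − 4 = 3 (mod 9).
    Divide the congruence (and modulus) by g = 3: 4·t ≡ 1 (mod 3).
    Reduce coefficients mod 3: 1·t ≡ 1 (mod 3).
    So t ≡ 1 (mod 3).
    Then x = 4 + 12·1 = 16, valid modulo lcm(12, 9) = 36: x ≡ 16 (mod 36).
  Combine with x ≡ 8 (mod 20): gcd(36, 20) = 4; 8 - 16 = -8, which IS divisible by 4, so compatible.
    Write x = 16 + 36·t and substitute into x ≡ 8 (mod 20): 36·t ≡ 8 − 16 = -8 (mod 20).
    Divide the congruence (and modulus) by g = 4: 9·t ≡ -2 (mod 5).
    Reduce coefficients mod 5: 4·t ≡ 3 (mod 5).
    The inverse of 4 mod 5 is 4 (since 4·4 = 16 = 3·5 + 1), so t ≡ 4·3 = 12 ≡ 2 (mod 5).
    Then x = 16 + 36·2 = 88, valid modulo lcm(36, 20) = 180: x ≡ 88 (mod 180).
Verify: 88 mod 12 = 4, 88 mod 9 = 7, 88 mod 20 = 8.

x ≡ 88 (mod 180).


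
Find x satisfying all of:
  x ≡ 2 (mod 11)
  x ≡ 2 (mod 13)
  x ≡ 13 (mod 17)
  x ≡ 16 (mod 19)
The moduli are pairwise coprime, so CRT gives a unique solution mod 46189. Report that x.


Product of moduli M = 11 · 13 · 17 · 19 = 46189.
Merge one congruence at a time:
  Start: x ≡ 2 (mod 11).
  Combine with x ≡ 2 (mod 13); new modulus lcm = 143.
    Write x = 2 + 11·t and substitute into x ≡ 2 (mod 13): 11·t ≡ 2 − 2 = 0 (mod 13).
    The inverse of 11 mod 13 is 6 (since 11·6 = 66 = 5·13 + 1), so t ≡ 6·0 = 0 ≡ 0 (mod 13).
    Then x = 2 + 11·0 = 2, valid modulo lcm(11, 13) = 143: x ≡ 2 (mod 143).
  Combine with x ≡ 13 (mod 17); new modulus lcm = 2431.
    Write x = 2 + 143·t and substitute into x ≡ 13 (mod 17): 143·t ≡ 13 − 2 = 11 (mod 17).
    Reduce coefficients mod 17: 7·t ≡ 11 (mod 17).
    The inverse of 7 mod 17 is 5 (since 7·5 = 35 = 2·17 + 1), so t ≡ 5·11 = 55 ≡ 4 (mod 17).
    Then x = 2 + 143·4 = 574, valid modulo lcm(143, 17) = 2431: x ≡ 574 (mod 2431).
  Combine with x ≡ 16 (mod 19); new modulus lcm = 46189.
    Write x = 574 + 2431·t and substitute into x ≡ 16 (mod 19): 2431·t ≡ 16 − 574 = -558 (mod 19).
    Reduce coefficients mod 19: 18·t ≡ 12 (mod 19).
    The inverse of 18 mod 19 is 18 (since 18·18 = 324 = 17·19 + 1), so t ≡ 18·12 = 216 ≡ 7 (mod 19).
    Then x = 574 + 2431·7 = 17591, valid modulo lcm(2431, 19) = 46189: x ≡ 17591 (mod 46189).
Verify against each original: 17591 mod 11 = 2, 17591 mod 13 = 2, 17591 mod 17 = 13, 17591 mod 19 = 16.

x ≡ 17591 (mod 46189).


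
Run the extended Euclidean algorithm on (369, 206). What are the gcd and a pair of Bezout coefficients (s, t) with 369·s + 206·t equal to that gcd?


Euclidean algorithm on (369, 206) — divide until remainder is 0:
  369 = 1 · 206 + 163
  206 = 1 · 163 + 43
  163 = 3 · 43 + 34
  43 = 1 · 34 + 9
  34 = 3 · 9 + 7
  9 = 1 · 7 + 2
  7 = 3 · 2 + 1
  2 = 2 · 1 + 0
gcd(369, 206) = 1.
Track Bezout coefficients alongside the remainders: start with r₀ = 369 = a·1 + b·0 (s = 1, t = 0) and r₁ = 206 = a·0 + b·1 (s = 0, t = 1); each new remainder r_{k+1} = r_{k-1} − q_k·r_k inherits s_{k+1} = s_{k-1} − q_k·s_k, t_{k+1} = t_{k-1} − q_k·t_k, so r_k = a·s_k + b·t_k at every step:
  q = 1: r = 163, s = 1 − 1·0 = 1, t = 0 − 1·1 = -1  (check: 369·1 + 206·(-1) = 163)
  q = 1: r = 43, s = 0 − 1·1 = -1, t = 1 − 1·(-1) = 2  (check: 369·(-1) + 206·2 = 43)
  q = 3: r = 34, s = 1 − 3·(-1) = 4, t = -1 − 3·2 = -7  (check: 369·4 + 206·(-7) = 34)
  q = 1: r = 9, s = -1 − 1·4 = -5, t = 2 − 1·(-7) = 9  (check: 369·(-5) + 206·9 = 9)
  q = 3: r = 7, s = 4 − 3·(-5) = 19, t = -7 − 3·9 = -34  (check: 369·19 + 206·(-34) = 7)
  q = 1: r = 2, s = -5 − 1·19 = -24, t = 9 − 1·(-34) = 43  (check: 369·(-24) + 206·43 = 2)
  q = 3: r = 1, s = 19 − 3·(-24) = 91, t = -34 − 3·43 = -163  (check: 369·91 + 206·(-163) = 1)
The row with r = 1 (the gcd) gives the Bezout coefficients s = 91, t = -163.
Result: 369 · (91) + 206 · (-163) = 1.

gcd(369, 206) = 1; s = 91, t = -163 (check: 369·91 + 206·(-163) = 1).


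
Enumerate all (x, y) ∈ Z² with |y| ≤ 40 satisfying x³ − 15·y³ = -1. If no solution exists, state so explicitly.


The equation is x³ - 15y³ = -1. For fixed y, x³ = 15·y³ − 1, so a solution requires the RHS to be a perfect cube.
Strategy: iterate y from -40 to 40, compute RHS = 15·y³ − 1, and check whether it is a (positive or negative) perfect cube.
Check small values of y:
  y = 0: RHS = -1 = (-1)³ ⇒ x = -1 works.
  y = 1: RHS = 14 is not a perfect cube.
  y = -1: RHS = -16 is not a perfect cube.
  y = 2: RHS = 119 is not a perfect cube.
  y = -2: RHS = -121 is not a perfect cube.
  y = 3: RHS = 404 is not a perfect cube.
  y = -3: RHS = -406 is not a perfect cube.
Continuing the search up to |y| = 40 finds no further solutions beyond those listed.
Collected solutions: (-1, 0).

Solutions (with |y| ≤ 40): (-1, 0).


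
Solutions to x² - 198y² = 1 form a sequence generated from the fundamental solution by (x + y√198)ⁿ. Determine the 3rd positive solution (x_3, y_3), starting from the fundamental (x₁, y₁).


Step 1: Find the fundamental solution (x₁, y₁) of x² - 198y² = 1.
  Expand √198 as a continued fraction. a₀ = ⌊√198⌋ = 14; iterate m_{k+1} = d_k·a_k − m_k, d_{k+1} = (198 − m_{k+1}²)/d_k, a_{k+1} = ⌊(a₀ + m_{k+1})/d_{k+1}⌋ (starting m₀ = 0, d₀ = 1), with convergents p_k = a_k·p_{k-1} + p_{k-2}, q_k = a_k·q_{k-1} + q_{k-2} (p₋₁ = 1, q₋₁ = 0):
  k = 0: a₀ = 14; p₀/q₀ = 14/1; p₀² − 198·q₀² = 196 − 198 = -2.
  k = 1: m = 14, d = 2, a = ⌊(14 + 14)/2⌋ = 14; p/q = (14·14 + 1)/(14·1 + 0) = 197/14; p² − 198·q² = 38809 − 38808 = 1.
  The first convergent with p² − 198·q² = 1 gives the fundamental solution (x₁, y₁) = (197, 14).
Step 2: Apply the recurrence (x_{n+1}, y_{n+1}) = (x₁x_n + 198y₁y_n, x₁y_n + y₁x_n) repeatedly.
  From (x_1, y_1) = (197, 14): x_2 = 197·197 + 198·14·14 = 77617; y_2 = 197·14 + 14·197 = 5516.
  From (x_2, y_2) = (77617, 5516): x_3 = 197·77617 + 198·14·5516 = 30580901; y_3 = 197·5516 + 14·77617 = 2173290.
Step 3: Verify x_3² - 198·y_3² = 935191505971801 - 935191505971800 = 1 (should be 1). ✓

(x_1, y_1) = (197, 14); (x_3, y_3) = (30580901, 2173290).


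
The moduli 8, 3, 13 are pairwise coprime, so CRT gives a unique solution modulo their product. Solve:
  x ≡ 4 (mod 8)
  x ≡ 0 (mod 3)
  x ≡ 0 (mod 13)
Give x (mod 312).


Moduli 8, 3, 13 are pairwise coprime; by CRT there is a unique solution modulo M = 8 · 3 · 13 = 312.
Solve pairwise, accumulating the modulus:
  Start with x ≡ 4 (mod 8).
  Combine with x ≡ 0 (mod 3): since gcd(8, 3) = 1, we get a unique residue mod 24.
    Write x = 4 + 8·t and substitute into x ≡ 0 (mod 3): 8·t ≡ 0 − 4 = -4 (mod 3).
    Reduce coefficients mod 3: 2·t ≡ 2 (mod 3).
    The inverse of 2 mod 3 is 2 (since 2·2 = 4 = 1·3 + 1), so t ≡ 2·2 = 4 ≡ 1 (mod 3).
    Then x = 4 + 8·1 = 12, valid modulo lcm(8, 3) = 24: x ≡ 12 (mod 24).
  Combine with x ≡ 0 (mod 13): since gcd(24, 13) = 1, we get a unique residue mod 312.
    Write x = 12 + 24·t and substitute into x ≡ 0 (mod 13): 24·t ≡ 0 − 12 = -12 (mod 13).
    Reduce coefficients mod 13: 11·t ≡ 1 (mod 13).
    The inverse of 11 mod 13 is 6 (since 11·6 = 66 = 5·13 + 1), so t ≡ 6·1 = 6 ≡ 6 (mod 13).
    Then x = 12 + 24·6 = 156, valid modulo lcm(24, 13) = 312: x ≡ 156 (mod 312).
Verify: 156 mod 8 = 4 ✓, 156 mod 3 = 0 ✓, 156 mod 13 = 0 ✓.

x ≡ 156 (mod 312).


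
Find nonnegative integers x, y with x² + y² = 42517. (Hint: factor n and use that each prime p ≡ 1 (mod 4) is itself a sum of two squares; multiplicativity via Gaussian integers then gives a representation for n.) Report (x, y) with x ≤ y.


Step 1: Factor n = 42517 = 17 · 41 · 61.
Step 2: Check the mod-4 condition on each prime factor: 17 ≡ 1 (mod 4), exponent 1; 41 ≡ 1 (mod 4), exponent 1; 61 ≡ 1 (mod 4), exponent 1.
All primes ≡ 3 (mod 4) appear to even exponent (or don't appear), so by the two-squares theorem n IS expressible as a sum of two squares.
Step 3: Build a representation. Here n = 17 · 41 · 61 is a product of primes ≡ 1 (mod 4). Each prime p ≡ 1 (mod 4) is itself a sum of two squares; find a² by testing p − a² for a perfect square:
  17: 17 − 1² = 16 = 4² ⇒ 17 = 1² + 4².
  41: 41 − 1² = 40, 41 − 2² = 37, 41 − 3² = 32, 41 − 4² = 25 = 5² ⇒ 41 = 4² + 5².
  61: 61 − 1² = 60, 61 − 2² = 57, 61 − 3² = 52, 61 − 4² = 45, 61 − 5² = 36 = 6² ⇒ 61 = 5² + 6².
  Combine using the Brahmagupta–Fibonacci identity (a² + b²)(c² + d²) = (ac − bd)² + (ad + bc)² = (ac + bd)² + (ad − bc)²:
  17 · 41 = 697: from (1² + 4²)(4² + 5²), take (1·4 − 4·5, 1·5 + 4·4) = (4 − 20, 5 + 16) = (-16, 21); dropping signs (only squares matter) gives (16, 21); check 16² + 21² = 256 + 441 = 697 ✓.
  697 · 61 = 42517: from (16² + 21²)(5² + 6²), take (16·5 − 21·6, 16·6 + 21·5) = (80 − 126, 96 + 105) = (-46, 201); dropping signs (only squares matter) gives (46, 201); check 46² + 201² = 2116 + 40401 = 42517 ✓.
Step 4: Order so x ≤ y and verify: 46² + 201² = 2116 + 40401 = 42517 = n. ✓

n = 42517 = 46² + 201² (one valid representation with x ≤ y).


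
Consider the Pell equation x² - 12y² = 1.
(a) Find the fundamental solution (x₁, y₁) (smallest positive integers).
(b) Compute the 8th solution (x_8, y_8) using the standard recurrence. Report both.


Step 1: Find the fundamental solution (x₁, y₁) of x² - 12y² = 1.
  Expand √12 as a continued fraction. a₀ = ⌊√12⌋ = 3; iterate m_{k+1} = d_k·a_k − m_k, d_{k+1} = (12 − m_{k+1}²)/d_k, a_{k+1} = ⌊(a₀ + m_{k+1})/d_{k+1}⌋ (starting m₀ = 0, d₀ = 1), with convergents p_k = a_k·p_{k-1} + p_{k-2}, q_k = a_k·q_{k-1} + q_{k-2} (p₋₁ = 1, q₋₁ = 0):
  k = 0: a₀ = 3; p₀/q₀ = 3/1; p₀² − 12·q₀² = 9 − 12 = -3.
  k = 1: m = 3, d = 3, a = ⌊(3 + 3)/3⌋ = 2; p/q = (2·3 + 1)/(2·1 + 0) = 7/2; p² − 12·q² = 49 − 48 = 1.
  The first convergent with p² − 12·q² = 1 gives the fundamental solution (x₁, y₁) = (7, 2).
Step 2: Apply the recurrence (x_{n+1}, y_{n+1}) = (x₁x_n + 12y₁y_n, x₁y_n + y₁x_n) repeatedly.
  From (x_1, y_1) = (7, 2): x_2 = 7·7 + 12·2·2 = 97; y_2 = 7·2 + 2·7 = 28.
  From (x_2, y_2) = (97, 28): x_3 = 7·97 + 12·2·28 = 1351; y_3 = 7·28 + 2·97 = 390.
  From (x_3, y_3) = (1351, 390): x_4 = 7·1351 + 12·2·390 = 18817; y_4 = 7·390 + 2·1351 = 5432.
  From (x_4, y_4) = (18817, 5432): x_5 = 7·18817 + 12·2·5432 = 262087; y_5 = 7·5432 + 2·18817 = 75658.
  From (x_5, y_5) = (262087, 75658): x_6 = 7·262087 + 12·2·75658 = 3650401; y_6 = 7·75658 + 2·262087 = 1053780.
  From (x_6, y_6) = (3650401, 1053780): x_7 = 7·3650401 + 12·2·1053780 = 50843527; y_7 = 7·1053780 + 2·3650401 = 14677262.
  From (x_7, y_7) = (50843527, 14677262): x_8 = 7·50843527 + 12·2·14677262 = 708158977; y_8 = 7·14677262 + 2·50843527 = 204427888.
Step 3: Verify x_8² - 12·y_8² = 501489136705686529 - 501489136705686528 = 1 (should be 1). ✓

(x_1, y_1) = (7, 2); (x_8, y_8) = (708158977, 204427888).


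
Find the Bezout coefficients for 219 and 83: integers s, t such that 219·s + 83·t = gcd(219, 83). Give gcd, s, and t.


Euclidean algorithm on (219, 83) — divide until remainder is 0:
  219 = 2 · 83 + 53
  83 = 1 · 53 + 30
  53 = 1 · 30 + 23
  30 = 1 · 23 + 7
  23 = 3 · 7 + 2
  7 = 3 · 2 + 1
  2 = 2 · 1 + 0
gcd(219, 83) = 1.
Track Bezout coefficients alongside the remainders: start with r₀ = 219 = a·1 + b·0 (s = 1, t = 0) and r₁ = 83 = a·0 + b·1 (s = 0, t = 1); each new remainder r_{k+1} = r_{k-1} − q_k·r_k inherits s_{k+1} = s_{k-1} − q_k·s_k, t_{k+1} = t_{k-1} − q_k·t_k, so r_k = a·s_k + b·t_k at every step:
  q = 2: r = 53, s = 1 − 2·0 = 1, t = 0 − 2·1 = -2  (check: 219·1 + 83·(-2) = 53)
  q = 1: r = 30, s = 0 − 1·1 = -1, t = 1 − 1·(-2) = 3  (check: 219·(-1) + 83·3 = 30)
  q = 1: r = 23, s = 1 − 1·(-1) = 2, t = -2 − 1·3 = -5  (check: 219·2 + 83·(-5) = 23)
  q = 1: r = 7, s = -1 − 1·2 = -3, t = 3 − 1·(-5) = 8  (check: 219·(-3) + 83·8 = 7)
  q = 3: r = 2, s = 2 − 3·(-3) = 11, t = -5 − 3·8 = -29  (check: 219·11 + 83·(-29) = 2)
  q = 3: r = 1, s = -3 − 3·11 = -36, t = 8 − 3·(-29) = 95  (check: 219·(-36) + 83·95 = 1)
The row with r = 1 (the gcd) gives the Bezout coefficients s = -36, t = 95.
Result: 219 · (-36) + 83 · (95) = 1.

gcd(219, 83) = 1; s = -36, t = 95 (check: 219·(-36) + 83·95 = 1).


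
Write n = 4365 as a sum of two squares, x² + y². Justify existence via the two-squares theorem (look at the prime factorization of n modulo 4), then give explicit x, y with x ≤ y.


Step 1: Factor n = 4365 = 3^2 · 5 · 97.
Step 2: Check the mod-4 condition on each prime factor: 3 ≡ 3 (mod 4), exponent 2 (must be even); 5 ≡ 1 (mod 4), exponent 1; 97 ≡ 1 (mod 4), exponent 1.
All primes ≡ 3 (mod 4) appear to even exponent (or don't appear), so by the two-squares theorem n IS expressible as a sum of two squares.
Step 3: Build a representation. Group n = k² · m with k = 3 and m = 5 · 97 = 485 (a product of primes ≡ 1 (mod 4)); a representation of m scales to one of n via (k·x)² + (k·y)² = k²(x² + y²). Each prime p ≡ 1 (mod 4) is itself a sum of two squares; find a² by testing p − a² for a perfect square:
  5: 5 − 1² = 4 = 2² ⇒ 5 = 1² + 2².
  97: 97 − 1² = 96, 97 − 2² = 93, 97 − 3² = 88, 97 − 4² = 81 = 9² ⇒ 97 = 4² + 9².
  Combine using the Brahmagupta–Fibonacci identity (a² + b²)(c² + d²) = (ac − bd)² + (ad + bc)² = (ac + bd)² + (ad − bc)²:
  5 · 97 = 485: from (1² + 2²)(4² + 9²), take (1·4 − 2·9, 1·9 + 2·4) = (4 − 18, 9 + 8) = (-14, 17); dropping signs (only squares matter) gives (14, 17); check 14² + 17² = 196 + 289 = 485 ✓.
  Scale by k = 3: (3·14, 3·17) = (42, 51).
Step 4: Order so x ≤ y and verify: 42² + 51² = 1764 + 2601 = 4365 = n. ✓

n = 4365 = 42² + 51² (one valid representation with x ≤ y).


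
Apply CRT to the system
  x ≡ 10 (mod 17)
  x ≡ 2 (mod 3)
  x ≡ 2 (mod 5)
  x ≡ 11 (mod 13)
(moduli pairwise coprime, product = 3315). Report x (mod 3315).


Product of moduli M = 17 · 3 · 5 · 13 = 3315.
Merge one congruence at a time:
  Start: x ≡ 10 (mod 17).
  Combine with x ≡ 2 (mod 3); new modulus lcm = 51.
    Write x = 10 + 17·t and substitute into x ≡ 2 (mod 3): 17·t ≡ 2 − 10 = -8 (mod 3).
    Reduce coefficients mod 3: 2·t ≡ 1 (mod 3).
    The inverse of 2 mod 3 is 2 (since 2·2 = 4 = 1·3 + 1), so t ≡ 2·1 = 2 ≡ 2 (mod 3).
    Then x = 10 + 17·2 = 44, valid modulo lcm(17, 3) = 51: x ≡ 44 (mod 51).
  Combine with x ≡ 2 (mod 5); new modulus lcm = 255.
    Write x = 44 + 51·t and substitute into x ≡ 2 (mod 5): 51·t ≡ 2 − 44 = -42 (mod 5).
    Reduce coefficients mod 5: 1·t ≡ 3 (mod 5).
    So t ≡ 3 (mod 5).
    Then x = 44 + 51·3 = 197, valid modulo lcm(51, 5) = 255: x ≡ 197 (mod 255).
  Combine with x ≡ 11 (mod 13); new modulus lcm = 3315.
    Write x = 197 + 255·t and substitute into x ≡ 11 (mod 13): 255·t ≡ 11 − 197 = -186 (mod 13).
    Reduce coefficients mod 13: 8·t ≡ 9 (mod 13).
    The inverse of 8 mod 13 is 5 (since 8·5 = 40 = 3·13 + 1), so t ≡ 5·9 = 45 ≡ 6 (mod 13).
    Then x = 197 + 255·6 = 1727, valid modulo lcm(255, 13) = 3315: x ≡ 1727 (mod 3315).
Verify against each original: 1727 mod 17 = 10, 1727 mod 3 = 2, 1727 mod 5 = 2, 1727 mod 13 = 11.

x ≡ 1727 (mod 3315).


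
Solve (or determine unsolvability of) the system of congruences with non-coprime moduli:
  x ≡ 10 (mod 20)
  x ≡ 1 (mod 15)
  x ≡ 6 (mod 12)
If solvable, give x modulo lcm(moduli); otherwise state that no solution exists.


Moduli 20, 15, 12 are not pairwise coprime, so CRT works modulo lcm(m_i) when all pairwise compatibility conditions hold.
Pairwise compatibility: gcd(m_i, m_j) must divide a_i - a_j for every pair.
Merge one congruence at a time:
  Start: x ≡ 10 (mod 20).
  Combine with x ≡ 1 (mod 15): gcd(20, 15) = 5, and 1 - 10 = -9 is NOT divisible by 5.
    ⇒ system is inconsistent (no integer solution).

No solution (the system is inconsistent).


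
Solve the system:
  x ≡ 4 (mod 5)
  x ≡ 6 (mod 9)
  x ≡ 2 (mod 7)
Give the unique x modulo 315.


Moduli 5, 9, 7 are pairwise coprime; by CRT there is a unique solution modulo M = 5 · 9 · 7 = 315.
Solve pairwise, accumulating the modulus:
  Start with x ≡ 4 (mod 5).
  Combine with x ≡ 6 (mod 9): since gcd(5, 9) = 1, we get a unique residue mod 45.
    Write x = 4 + 5·t and substitute into x ≡ 6 (mod 9): 5·t ≡ 6 − 4 = 2 (mod 9).
    The inverse of 5 mod 9 is 2 (since 5·2 = 10 = 1·9 + 1), so t ≡ 2·2 = 4 ≡ 4 (mod 9).
    Then x = 4 + 5·4 = 24, valid modulo lcm(5, 9) = 45: x ≡ 24 (mod 45).
  Combine with x ≡ 2 (mod 7): since gcd(45, 7) = 1, we get a unique residue mod 315.
    Write x = 24 + 45·t and substitute into x ≡ 2 (mod 7): 45·t ≡ 2 − 24 = -22 (mod 7).
    Reduce coefficients mod 7: 3·t ≡ 6 (mod 7).
    The inverse of 3 mod 7 is 5 (since 3·5 = 15 = 2·7 + 1), so t ≡ 5·6 = 30 ≡ 2 (mod 7).
    Then x = 24 + 45·2 = 114, valid modulo lcm(45, 7) = 315: x ≡ 114 (mod 315).
Verify: 114 mod 5 = 4 ✓, 114 mod 9 = 6 ✓, 114 mod 7 = 2 ✓.

x ≡ 114 (mod 315).


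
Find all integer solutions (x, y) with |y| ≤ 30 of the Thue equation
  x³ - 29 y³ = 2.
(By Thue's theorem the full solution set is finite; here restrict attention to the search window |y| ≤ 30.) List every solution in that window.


The equation is x³ - 29y³ = 2. For fixed y, x³ = 29·y³ + 2, so a solution requires the RHS to be a perfect cube.
Strategy: iterate y from -30 to 30, compute RHS = 29·y³ + 2, and check whether it is a (positive or negative) perfect cube.
Check small values of y:
  y = 0: RHS = 2 is not a perfect cube.
  y = 1: RHS = 31 is not a perfect cube.
  y = -1: RHS = -27 = (-3)³ ⇒ x = -3 works.
  y = 2: RHS = 234 is not a perfect cube.
  y = -2: RHS = -230 is not a perfect cube.
  y = 3: RHS = 785 is not a perfect cube.
  y = -3: RHS = -781 is not a perfect cube.
Continuing the search up to |y| = 30 finds no further solutions beyond those listed.
Collected solutions: (-3, -1).

Solutions (with |y| ≤ 30): (-3, -1).


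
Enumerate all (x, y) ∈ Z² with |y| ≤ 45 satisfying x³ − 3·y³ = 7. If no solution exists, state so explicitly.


The equation is x³ - 3y³ = 7. For fixed y, x³ = 3·y³ + 7, so a solution requires the RHS to be a perfect cube.
Strategy: iterate y from -45 to 45, compute RHS = 3·y³ + 7, and check whether it is a (positive or negative) perfect cube.
Check small values of y:
  y = 0: RHS = 7 is not a perfect cube.
  y = 1: RHS = 10 is not a perfect cube.
  y = -1: RHS = 4 is not a perfect cube.
  y = 2: RHS = 31 is not a perfect cube.
  y = -2: RHS = -17 is not a perfect cube.
  y = 3: RHS = 88 is not a perfect cube.
  y = -3: RHS = -74 is not a perfect cube.
Continuing the search up to |y| = 45 finds no solutions either.
No (x, y) in the scanned range satisfies the equation.

No integer solutions with |y| ≤ 45.


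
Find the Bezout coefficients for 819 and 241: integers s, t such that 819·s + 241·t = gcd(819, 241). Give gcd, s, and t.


Euclidean algorithm on (819, 241) — divide until remainder is 0:
  819 = 3 · 241 + 96
  241 = 2 · 96 + 49
  96 = 1 · 49 + 47
  49 = 1 · 47 + 2
  47 = 23 · 2 + 1
  2 = 2 · 1 + 0
gcd(819, 241) = 1.
Track Bezout coefficients alongside the remainders: start with r₀ = 819 = a·1 + b·0 (s = 1, t = 0) and r₁ = 241 = a·0 + b·1 (s = 0, t = 1); each new remainder r_{k+1} = r_{k-1} − q_k·r_k inherits s_{k+1} = s_{k-1} − q_k·s_k, t_{k+1} = t_{k-1} − q_k·t_k, so r_k = a·s_k + b·t_k at every step:
  q = 3: r = 96, s = 1 − 3·0 = 1, t = 0 − 3·1 = -3  (check: 819·1 + 241·(-3) = 96)
  q = 2: r = 49, s = 0 − 2·1 = -2, t = 1 − 2·(-3) = 7  (check: 819·(-2) + 241·7 = 49)
  q = 1: r = 47, s = 1 − 1·(-2) = 3, t = -3 − 1·7 = -10  (check: 819·3 + 241·(-10) = 47)
  q = 1: r = 2, s = -2 − 1·3 = -5, t = 7 − 1·(-10) = 17  (check: 819·(-5) + 241·17 = 2)
  q = 23: r = 1, s = 3 − 23·(-5) = 118, t = -10 − 23·17 = -401  (check: 819·118 + 241·(-401) = 1)
The row with r = 1 (the gcd) gives the Bezout coefficients s = 118, t = -401.
Result: 819 · (118) + 241 · (-401) = 1.

gcd(819, 241) = 1; s = 118, t = -401 (check: 819·118 + 241·(-401) = 1).


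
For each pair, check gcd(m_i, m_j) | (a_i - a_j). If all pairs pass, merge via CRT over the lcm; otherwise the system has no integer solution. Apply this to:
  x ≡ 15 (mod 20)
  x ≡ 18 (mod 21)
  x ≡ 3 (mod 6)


Moduli 20, 21, 6 are not pairwise coprime, so CRT works modulo lcm(m_i) when all pairwise compatibility conditions hold.
Pairwise compatibility: gcd(m_i, m_j) must divide a_i - a_j for every pair.
Merge one congruence at a time:
  Start: x ≡ 15 (mod 20).
  Combine with x ≡ 18 (mod 21): gcd(20, 21) = 1; 18 - 15 = 3, which IS divisible by 1, so compatible.
    Write x = 15 + 20·t and substitute into x ≡ 18 (mod 21): 20·t ≡ 18 − 15 = 3 (mod 21).
    The inverse of 20 mod 21 is 20 (since 20·20 = 400 = 19·21 + 1), so t ≡ 20·3 = 60 ≡ 18 (mod 21).
    Then x = 15 + 20·18 = 375, valid modulo lcm(20, 21) = 420: x ≡ 375 (mod 420).
  Combine with x ≡ 3 (mod 6): gcd(420, 6) = 6; 3 - 375 = -372, which IS divisible by 6, so compatible.
    Write x = 375 + 420·t and substitute into x ≡ 3 (mod 6): 420·t ≡ 3 − 375 = -372 (mod 6).
    Divide the congruence (and modulus) by g = 6: 70·t ≡ -62 (mod 1).
    Modulo 1 every t works; take t = 0.
    Then x = 375 + 420·0 = 375, valid modulo lcm(420, 6) = 420: x ≡ 375 (mod 420).
Verify: 375 mod 20 = 15, 375 mod 21 = 18, 375 mod 6 = 3.

x ≡ 375 (mod 420).


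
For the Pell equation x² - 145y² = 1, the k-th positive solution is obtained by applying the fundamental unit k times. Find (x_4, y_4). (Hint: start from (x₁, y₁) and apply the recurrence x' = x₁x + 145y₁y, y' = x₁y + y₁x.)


Step 1: Find the fundamental solution (x₁, y₁) of x² - 145y² = 1.
  Expand √145 as a continued fraction. a₀ = ⌊√145⌋ = 12; iterate m_{k+1} = d_k·a_k − m_k, d_{k+1} = (145 − m_{k+1}²)/d_k, a_{k+1} = ⌊(a₀ + m_{k+1})/d_{k+1}⌋ (starting m₀ = 0, d₀ = 1), with convergents p_k = a_k·p_{k-1} + p_{k-2}, q_k = a_k·q_{k-1} + q_{k-2} (p₋₁ = 1, q₋₁ = 0):
  k = 0: a₀ = 12; p₀/q₀ = 12/1; p₀² − 145·q₀² = 144 − 145 = -1.
  k = 1: m = 12, d = 1, a = ⌊(12 + 12)/1⌋ = 24; p/q = (24·12 + 1)/(24·1 + 0) = 289/24; p² − 145·q² = 83521 − 83520 = 1.
  The first convergent with p² − 145·q² = 1 gives the fundamental solution (x₁, y₁) = (289, 24).
Step 2: Apply the recurrence (x_{n+1}, y_{n+1}) = (x₁x_n + 145y₁y_n, x₁y_n + y₁x_n) repeatedly.
  From (x_1, y_1) = (289, 24): x_2 = 289·289 + 145·24·24 = 167041; y_2 = 289·24 + 24·289 = 13872.
  From (x_2, y_2) = (167041, 13872): x_3 = 289·167041 + 145·24·13872 = 96549409; y_3 = 289·13872 + 24·167041 = 8017992.
  From (x_3, y_3) = (96549409, 8017992): x_4 = 289·96549409 + 145·24·8017992 = 55805391361; y_4 = 289·8017992 + 24·96549409 = 4634385504.
Step 3: Verify x_4² - 145·y_4² = 3114241704954373432321 - 3114241704954373432320 = 1 (should be 1). ✓

(x_1, y_1) = (289, 24); (x_4, y_4) = (55805391361, 4634385504).


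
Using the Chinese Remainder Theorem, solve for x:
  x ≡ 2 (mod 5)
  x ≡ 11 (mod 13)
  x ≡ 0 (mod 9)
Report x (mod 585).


Moduli 5, 13, 9 are pairwise coprime; by CRT there is a unique solution modulo M = 5 · 13 · 9 = 585.
Solve pairwise, accumulating the modulus:
  Start with x ≡ 2 (mod 5).
  Combine with x ≡ 11 (mod 13): since gcd(5, 13) = 1, we get a unique residue mod 65.
    Write x = 2 + 5·t and substitute into x ≡ 11 (mod 13): 5·t ≡ 11 − 2 = 9 (mod 13).
    The inverse of 5 mod 13 is 8 (since 5·8 = 40 = 3·13 + 1), so t ≡ 8·9 = 72 ≡ 7 (mod 13).
    Then x = 2 + 5·7 = 37, valid modulo lcm(5, 13) = 65: x ≡ 37 (mod 65).
  Combine with x ≡ 0 (mod 9): since gcd(65, 9) = 1, we get a unique residue mod 585.
    Write x = 37 + 65·t and substitute into x ≡ 0 (mod 9): 65·t ≡ 0 − 37 = -37 (mod 9).
    Reduce coefficients mod 9: 2·t ≡ 8 (mod 9).
    The inverse of 2 mod 9 is 5 (since 2·5 = 10 = 1·9 + 1), so t ≡ 5·8 = 40 ≡ 4 (mod 9).
    Then x = 37 + 65·4 = 297, valid modulo lcm(65, 9) = 585: x ≡ 297 (mod 585).
Verify: 297 mod 5 = 2 ✓, 297 mod 13 = 11 ✓, 297 mod 9 = 0 ✓.

x ≡ 297 (mod 585).


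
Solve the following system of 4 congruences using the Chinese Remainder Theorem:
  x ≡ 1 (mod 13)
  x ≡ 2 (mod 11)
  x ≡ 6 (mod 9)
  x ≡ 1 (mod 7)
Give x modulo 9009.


Product of moduli M = 13 · 11 · 9 · 7 = 9009.
Merge one congruence at a time:
  Start: x ≡ 1 (mod 13).
  Combine with x ≡ 2 (mod 11); new modulus lcm = 143.
    Write x = 1 + 13·t and substitute into x ≡ 2 (mod 11): 13·t ≡ 2 − 1 = 1 (mod 11).
    Reduce coefficients mod 11: 2·t ≡ 1 (mod 11).
    The inverse of 2 mod 11 is 6 (since 2·6 = 12 = 1·11 + 1), so t ≡ 6·1 = 6 ≡ 6 (mod 11).
    Then x = 1 + 13·6 = 79, valid modulo lcm(13, 11) = 143: x ≡ 79 (mod 143).
  Combine with x ≡ 6 (mod 9); new modulus lcm = 1287.
    Write x = 79 + 143·t and substitute into x ≡ 6 (mod 9): 143·t ≡ 6 − 79 = -73 (mod 9).
    Reduce coefficients mod 9: 8·t ≡ 8 (mod 9).
    The inverse of 8 mod 9 is 8 (since 8·8 = 64 = 7·9 + 1), so t ≡ 8·8 = 64 ≡ 1 (mod 9).
    Then x = 79 + 143·1 = 222, valid modulo lcm(143, 9) = 1287: x ≡ 222 (mod 1287).
  Combine with x ≡ 1 (mod 7); new modulus lcm = 9009.
    Write x = 222 + 1287·t and substitute into x ≡ 1 (mod 7): 1287·t ≡ 1 − 222 = -221 (mod 7).
    Reduce coefficients mod 7: 6·t ≡ 3 (mod 7).
    The inverse of 6 mod 7 is 6 (since 6·6 = 36 = 5·7 + 1), so t ≡ 6·3 = 18 ≡ 4 (mod 7).
    Then x = 222 + 1287·4 = 5370, valid modulo lcm(1287, 7) = 9009: x ≡ 5370 (mod 9009).
Verify against each original: 5370 mod 13 = 1, 5370 mod 11 = 2, 5370 mod 9 = 6, 5370 mod 7 = 1.

x ≡ 5370 (mod 9009).


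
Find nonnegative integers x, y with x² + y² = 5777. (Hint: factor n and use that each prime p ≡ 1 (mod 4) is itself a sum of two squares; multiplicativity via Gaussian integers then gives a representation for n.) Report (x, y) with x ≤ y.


Step 1: Factor n = 5777 = 53 · 109.
Step 2: Check the mod-4 condition on each prime factor: 53 ≡ 1 (mod 4), exponent 1; 109 ≡ 1 (mod 4), exponent 1.
All primes ≡ 3 (mod 4) appear to even exponent (or don't appear), so by the two-squares theorem n IS expressible as a sum of two squares.
Step 3: Build a representation. Here n = 53 · 109 is a product of primes ≡ 1 (mod 4). Each prime p ≡ 1 (mod 4) is itself a sum of two squares; find a² by testing p − a² for a perfect square:
  53: 53 − 1² = 52, 53 − 2² = 49 = 7² ⇒ 53 = 2² + 7².
  109: 109 − 1² = 108, 109 − 2² = 105, 109 − 3² = 100 = 10² ⇒ 109 = 3² + 10².
  Combine using the Brahmagupta–Fibonacci identity (a² + b²)(c² + d²) = (ac − bd)² + (ad + bc)² = (ac + bd)² + (ad − bc)²:
  53 · 109 = 5777: from (2² + 7²)(3² + 10²), take (2·3 − 7·10, 2·10 + 7·3) = (6 − 70, 20 + 21) = (-64, 41); dropping signs (only squares matter) gives (64, 41); check 64² + 41² = 4096 + 1681 = 5777 ✓.
Step 4: Order so x ≤ y and verify: 41² + 64² = 1681 + 4096 = 5777 = n. ✓

n = 5777 = 41² + 64² (one valid representation with x ≤ y).


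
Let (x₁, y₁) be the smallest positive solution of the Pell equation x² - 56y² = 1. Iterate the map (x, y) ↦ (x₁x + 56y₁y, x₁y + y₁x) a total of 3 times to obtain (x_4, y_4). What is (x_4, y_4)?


Step 1: Find the fundamental solution (x₁, y₁) of x² - 56y² = 1.
  Expand √56 as a continued fraction. a₀ = ⌊√56⌋ = 7; iterate m_{k+1} = d_k·a_k − m_k, d_{k+1} = (56 − m_{k+1}²)/d_k, a_{k+1} = ⌊(a₀ + m_{k+1})/d_{k+1}⌋ (starting m₀ = 0, d₀ = 1), with convergents p_k = a_k·p_{k-1} + p_{k-2}, q_k = a_k·q_{k-1} + q_{k-2} (p₋₁ = 1, q₋₁ = 0):
  k = 0: a₀ = 7; p₀/q₀ = 7/1; p₀² − 56·q₀² = 49 − 56 = -7.
  k = 1: m = 7, d = 7, a = ⌊(7 + 7)/7⌋ = 2; p/q = (2·7 + 1)/(2·1 + 0) = 15/2; p² − 56·q² = 225 − 224 = 1.
  The first convergent with p² − 56·q² = 1 gives the fundamental solution (x₁, y₁) = (15, 2).
Step 2: Apply the recurrence (x_{n+1}, y_{n+1}) = (x₁x_n + 56y₁y_n, x₁y_n + y₁x_n) repeatedly.
  From (x_1, y_1) = (15, 2): x_2 = 15·15 + 56·2·2 = 449; y_2 = 15·2 + 2·15 = 60.
  From (x_2, y_2) = (449, 60): x_3 = 15·449 + 56·2·60 = 13455; y_3 = 15·60 + 2·449 = 1798.
  From (x_3, y_3) = (13455, 1798): x_4 = 15·13455 + 56·2·1798 = 403201; y_4 = 15·1798 + 2·13455 = 53880.
Step 3: Verify x_4² - 56·y_4² = 162571046401 - 162571046400 = 1 (should be 1). ✓

(x_1, y_1) = (15, 2); (x_4, y_4) = (403201, 53880).


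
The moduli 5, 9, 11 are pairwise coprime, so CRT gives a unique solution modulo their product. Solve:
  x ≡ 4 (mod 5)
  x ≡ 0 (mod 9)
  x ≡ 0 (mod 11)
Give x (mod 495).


Moduli 5, 9, 11 are pairwise coprime; by CRT there is a unique solution modulo M = 5 · 9 · 11 = 495.
Solve pairwise, accumulating the modulus:
  Start with x ≡ 4 (mod 5).
  Combine with x ≡ 0 (mod 9): since gcd(5, 9) = 1, we get a unique residue mod 45.
    Write x = 4 + 5·t and substitute into x ≡ 0 (mod 9): 5·t ≡ 0 − 4 = -4 (mod 9).
    Reduce coefficients mod 9: 5·t ≡ 5 (mod 9).
    The inverse of 5 mod 9 is 2 (since 5·2 = 10 = 1·9 + 1), so t ≡ 2·5 = 10 ≡ 1 (mod 9).
    Then x = 4 + 5·1 = 9, valid modulo lcm(5, 9) = 45: x ≡ 9 (mod 45).
  Combine with x ≡ 0 (mod 11): since gcd(45, 11) = 1, we get a unique residue mod 495.
    Write x = 9 + 45·t and substitute into x ≡ 0 (mod 11): 45·t ≡ 0 − 9 = -9 (mod 11).
    Reduce coefficients mod 11: 1·t ≡ 2 (mod 11).
    So t ≡ 2 (mod 11).
    Then x = 9 + 45·2 = 99, valid modulo lcm(45, 11) = 495: x ≡ 99 (mod 495).
Verify: 99 mod 5 = 4 ✓, 99 mod 9 = 0 ✓, 99 mod 11 = 0 ✓.

x ≡ 99 (mod 495).


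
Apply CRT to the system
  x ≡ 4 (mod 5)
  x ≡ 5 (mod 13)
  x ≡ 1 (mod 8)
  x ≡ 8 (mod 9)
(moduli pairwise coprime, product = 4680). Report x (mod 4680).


Product of moduli M = 5 · 13 · 8 · 9 = 4680.
Merge one congruence at a time:
  Start: x ≡ 4 (mod 5).
  Combine with x ≡ 5 (mod 13); new modulus lcm = 65.
    Write x = 4 + 5·t and substitute into x ≡ 5 (mod 13): 5·t ≡ 5 − 4 = 1 (mod 13).
    The inverse of 5 mod 13 is 8 (since 5·8 = 40 = 3·13 + 1), so t ≡ 8·1 = 8 ≡ 8 (mod 13).
    Then x = 4 + 5·8 = 44, valid modulo lcm(5, 13) = 65: x ≡ 44 (mod 65).
  Combine with x ≡ 1 (mod 8); new modulus lcm = 520.
    Write x = 44 + 65·t and substitute into x ≡ 1 (mod 8): 65·t ≡ 1 − 44 = -43 (mod 8).
    Reduce coefficients mod 8: 1·t ≡ 5 (mod 8).
    So t ≡ 5 (mod 8).
    Then x = 44 + 65·5 = 369, valid modulo lcm(65, 8) = 520: x ≡ 369 (mod 520).
  Combine with x ≡ 8 (mod 9); new modulus lcm = 4680.
    Write x = 369 + 520·t and substitute into x ≡ 8 (mod 9): 520·t ≡ 8 − 369 = -361 (mod 9).
    Reduce coefficients mod 9: 7·t ≡ 8 (mod 9).
    The inverse of 7 mod 9 is 4 (since 7·4 = 28 = 3·9 + 1), so t ≡ 4·8 = 32 ≡ 5 (mod 9).
    Then x = 369 + 520·5 = 2969, valid modulo lcm(520, 9) = 4680: x ≡ 2969 (mod 4680).
Verify against each original: 2969 mod 5 = 4, 2969 mod 13 = 5, 2969 mod 8 = 1, 2969 mod 9 = 8.

x ≡ 2969 (mod 4680).


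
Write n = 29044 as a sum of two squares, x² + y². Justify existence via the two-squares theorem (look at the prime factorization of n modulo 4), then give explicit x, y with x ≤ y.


Step 1: Factor n = 29044 = 2^2 · 53 · 137.
Step 2: Check the mod-4 condition on each prime factor: 2 = 2 (special); 53 ≡ 1 (mod 4), exponent 1; 137 ≡ 1 (mod 4), exponent 1.
All primes ≡ 3 (mod 4) appear to even exponent (or don't appear), so by the two-squares theorem n IS expressible as a sum of two squares.
Step 3: Build a representation. Group n = k² · m with k = 2 and m = 53 · 137 = 7261 (a product of primes ≡ 1 (mod 4)); a representation of m scales to one of n via (k·x)² + (k·y)² = k²(x² + y²). Each prime p ≡ 1 (mod 4) is itself a sum of two squares; find a² by testing p − a² for a perfect square:
  53: 53 − 1² = 52, 53 − 2² = 49 = 7² ⇒ 53 = 2² + 7².
  137: 137 − 1² = 136, 137 − 2² = 133, 137 − 3² = 128, 137 − 4² = 121 = 11² ⇒ 137 = 4² + 11².
  Combine using the Brahmagupta–Fibonacci identity (a² + b²)(c² + d²) = (ac − bd)² + (ad + bc)² = (ac + bd)² + (ad − bc)²:
  53 · 137 = 7261: from (2² + 7²)(4² + 11²), take (2·4 − 7·11, 2·11 + 7·4) = (8 − 77, 22 + 28) = (-69, 50); dropping signs (only squares matter) gives (69, 50); check 69² + 50² = 4761 + 2500 = 7261 ✓.
  Scale by k = 2: (2·69, 2·50) = (138, 100).
Step 4: Order so x ≤ y and verify: 100² + 138² = 10000 + 19044 = 29044 = n. ✓

n = 29044 = 100² + 138² (one valid representation with x ≤ y).


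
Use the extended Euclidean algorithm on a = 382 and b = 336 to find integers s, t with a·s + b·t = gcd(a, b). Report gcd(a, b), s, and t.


Euclidean algorithm on (382, 336) — divide until remainder is 0:
  382 = 1 · 336 + 46
  336 = 7 · 46 + 14
  46 = 3 · 14 + 4
  14 = 3 · 4 + 2
  4 = 2 · 2 + 0
gcd(382, 336) = 2.
Track Bezout coefficients alongside the remainders: start with r₀ = 382 = a·1 + b·0 (s = 1, t = 0) and r₁ = 336 = a·0 + b·1 (s = 0, t = 1); each new remainder r_{k+1} = r_{k-1} − q_k·r_k inherits s_{k+1} = s_{k-1} − q_k·s_k, t_{k+1} = t_{k-1} − q_k·t_k, so r_k = a·s_k + b·t_k at every step:
  q = 1: r = 46, s = 1 − 1·0 = 1, t = 0 − 1·1 = -1  (check: 382·1 + 336·(-1) = 46)
  q = 7: r = 14, s = 0 − 7·1 = -7, t = 1 − 7·(-1) = 8  (check: 382·(-7) + 336·8 = 14)
  q = 3: r = 4, s = 1 − 3·(-7) = 22, t = -1 − 3·8 = -25  (check: 382·22 + 336·(-25) = 4)
  q = 3: r = 2, s = -7 − 3·22 = -73, t = 8 − 3·(-25) = 83  (check: 382·(-73) + 336·83 = 2)
The row with r = 2 (the gcd) gives the Bezout coefficients s = -73, t = 83.
Result: 382 · (-73) + 336 · (83) = 2.

gcd(382, 336) = 2; s = -73, t = 83 (check: 382·(-73) + 336·83 = 2).
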